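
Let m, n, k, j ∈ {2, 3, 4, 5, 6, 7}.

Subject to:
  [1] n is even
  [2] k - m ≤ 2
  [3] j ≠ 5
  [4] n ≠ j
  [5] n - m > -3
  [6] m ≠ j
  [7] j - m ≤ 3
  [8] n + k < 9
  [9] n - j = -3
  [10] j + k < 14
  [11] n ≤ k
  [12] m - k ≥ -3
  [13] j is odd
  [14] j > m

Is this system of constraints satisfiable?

One satisfying assignment is m = 4, n = 4, k = 4, j = 7.
For the less obvious constraints — constraint 2: k - m = 0; constraint 5: n - m = 0 — and the others hold by inspection.

Satisfiable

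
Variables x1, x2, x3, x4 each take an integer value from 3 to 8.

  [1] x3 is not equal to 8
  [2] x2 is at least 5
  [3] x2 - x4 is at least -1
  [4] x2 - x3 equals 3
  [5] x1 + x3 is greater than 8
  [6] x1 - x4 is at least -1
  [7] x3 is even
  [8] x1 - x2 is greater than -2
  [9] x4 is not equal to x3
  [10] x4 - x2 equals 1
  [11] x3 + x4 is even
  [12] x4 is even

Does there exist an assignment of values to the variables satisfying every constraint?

Satisfiable

Take x1 = 7, x2 = 7, x3 = 4, x4 = 8. Then constraint 3: x2 - x4 = -1; constraint 4: x2 - x3 = 3; constraint 5: x1 + x3 = 11, and every other listed constraint is also met.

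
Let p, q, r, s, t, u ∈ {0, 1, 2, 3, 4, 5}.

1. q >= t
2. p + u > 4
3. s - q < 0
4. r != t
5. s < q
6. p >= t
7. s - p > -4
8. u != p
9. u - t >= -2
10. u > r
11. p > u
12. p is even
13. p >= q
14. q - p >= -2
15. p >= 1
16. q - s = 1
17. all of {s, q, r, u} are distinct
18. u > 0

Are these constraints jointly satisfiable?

Satisfiable

One satisfying assignment is p = 4, q = 4, r = 1, s = 3, t = 4, u = 2.
For the less obvious constraints — constraint 2: p + u = 6; constraint 3: s - q = -1; constraint 7: s - p = -1 — and the others hold by inspection.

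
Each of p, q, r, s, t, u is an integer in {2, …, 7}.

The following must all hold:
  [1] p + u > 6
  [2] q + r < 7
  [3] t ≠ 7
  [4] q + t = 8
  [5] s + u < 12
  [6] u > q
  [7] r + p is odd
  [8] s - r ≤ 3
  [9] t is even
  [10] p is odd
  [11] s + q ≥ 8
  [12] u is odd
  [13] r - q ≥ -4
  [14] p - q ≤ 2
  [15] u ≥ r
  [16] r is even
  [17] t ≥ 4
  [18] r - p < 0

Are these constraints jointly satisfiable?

Setting (p, q, r, s, t, u) = (3, 4, 2, 4, 4, 5) satisfies everything: constraint 1: p + u = 8; constraint 2: q + r = 6, and the others follow.

Satisfiable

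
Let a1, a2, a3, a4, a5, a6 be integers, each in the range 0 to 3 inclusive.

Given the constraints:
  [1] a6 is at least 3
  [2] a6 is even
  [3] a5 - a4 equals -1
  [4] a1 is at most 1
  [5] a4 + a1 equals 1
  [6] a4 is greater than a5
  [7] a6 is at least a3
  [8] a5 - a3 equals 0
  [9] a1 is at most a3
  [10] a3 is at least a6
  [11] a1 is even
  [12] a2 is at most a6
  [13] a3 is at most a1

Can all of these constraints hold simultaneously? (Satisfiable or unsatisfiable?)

Unsatisfiable

From constraints 1 and 10: a3 ≥ a6 and a6 ≥ 3, so a3 ≥ 3. From constraints 4 and 13: a3 ≤ a1 and a1 ≤ 1, so a3 ≤ 1. But 1 < 3, so no value of a3 works.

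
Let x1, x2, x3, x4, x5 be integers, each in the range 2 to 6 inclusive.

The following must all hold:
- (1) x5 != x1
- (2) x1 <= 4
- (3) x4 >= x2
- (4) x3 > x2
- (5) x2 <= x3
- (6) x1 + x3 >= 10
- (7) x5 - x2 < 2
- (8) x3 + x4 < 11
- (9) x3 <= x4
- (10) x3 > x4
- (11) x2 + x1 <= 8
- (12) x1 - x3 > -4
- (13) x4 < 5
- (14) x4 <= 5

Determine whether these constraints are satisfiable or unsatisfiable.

From constraint 2: x1 ≤ 4. From constraints 9 and 14: x3 ≤ x4 ≤ 5. Hence x1 + x3 ≤ 9. But constraint 6 requires x1 + x3 ≥ 10, and 10 > 9. Contradiction.

Unsatisfiable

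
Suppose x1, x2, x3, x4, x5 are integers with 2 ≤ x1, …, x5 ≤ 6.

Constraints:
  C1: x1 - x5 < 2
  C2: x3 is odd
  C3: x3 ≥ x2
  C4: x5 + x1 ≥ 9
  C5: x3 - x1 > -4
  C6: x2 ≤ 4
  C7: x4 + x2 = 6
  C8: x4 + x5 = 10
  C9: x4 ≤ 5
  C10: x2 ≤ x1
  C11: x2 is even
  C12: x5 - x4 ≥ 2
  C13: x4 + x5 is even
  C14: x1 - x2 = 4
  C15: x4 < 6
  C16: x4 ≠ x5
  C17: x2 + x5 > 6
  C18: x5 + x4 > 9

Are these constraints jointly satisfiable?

Satisfiable

Try x1 = 6, x2 = 2, x3 = 3, x4 = 4, x5 = 6.
Check constraint 1: x1 - x5 = 0; constraint 4: x5 + x1 = 12; constraint 5: x3 - x1 = -3. The remaining constraints are straightforward to verify.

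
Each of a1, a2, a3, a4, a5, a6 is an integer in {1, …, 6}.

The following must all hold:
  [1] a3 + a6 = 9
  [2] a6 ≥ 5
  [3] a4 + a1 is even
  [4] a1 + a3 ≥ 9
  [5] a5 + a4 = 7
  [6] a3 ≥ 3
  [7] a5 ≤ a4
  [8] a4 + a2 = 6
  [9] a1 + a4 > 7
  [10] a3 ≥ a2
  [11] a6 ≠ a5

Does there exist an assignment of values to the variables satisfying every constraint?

Try a1 = 6, a2 = 2, a3 = 3, a4 = 4, a5 = 3, a6 = 6.
Check constraint 1: a3 + a6 = 9; constraint 4: a1 + a3 = 9; constraint 5: a5 + a4 = 7. The remaining constraints are straightforward to verify.

Satisfiable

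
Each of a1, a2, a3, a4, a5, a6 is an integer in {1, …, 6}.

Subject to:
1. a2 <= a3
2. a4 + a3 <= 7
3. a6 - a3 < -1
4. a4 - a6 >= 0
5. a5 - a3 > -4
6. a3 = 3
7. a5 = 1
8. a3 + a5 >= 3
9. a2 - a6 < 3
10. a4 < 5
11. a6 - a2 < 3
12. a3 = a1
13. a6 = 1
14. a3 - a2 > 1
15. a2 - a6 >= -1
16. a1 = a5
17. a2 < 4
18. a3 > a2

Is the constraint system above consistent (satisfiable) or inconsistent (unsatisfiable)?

Unsatisfiable

Constraint 6 fixes a3 = 3 and constraint 7 fixes a5 = 1. Constraints 12 and 16 give a3 = a1 = a5, so a3 = a5. But 3 ≠ 1 — contradiction.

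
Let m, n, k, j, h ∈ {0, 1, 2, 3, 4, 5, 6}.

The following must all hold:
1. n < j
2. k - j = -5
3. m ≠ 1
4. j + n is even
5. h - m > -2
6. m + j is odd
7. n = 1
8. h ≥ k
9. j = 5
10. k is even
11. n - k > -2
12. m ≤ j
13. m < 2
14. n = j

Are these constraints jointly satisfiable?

Constraint 7 fixes n = 1 and constraint 9 fixes j = 5, but constraint 14 requires n = j. Since 1 ≠ 5, contradiction.

Unsatisfiable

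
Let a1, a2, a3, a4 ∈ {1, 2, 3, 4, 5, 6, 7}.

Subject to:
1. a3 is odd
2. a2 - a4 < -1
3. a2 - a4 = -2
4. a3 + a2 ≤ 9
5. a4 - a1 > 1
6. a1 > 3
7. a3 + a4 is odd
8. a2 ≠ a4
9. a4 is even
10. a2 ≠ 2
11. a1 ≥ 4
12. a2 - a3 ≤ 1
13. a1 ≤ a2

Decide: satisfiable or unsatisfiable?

Satisfiable

Try a1 = 4, a2 = 4, a3 = 3, a4 = 6.
Check constraint 2: a2 - a4 = -2; constraint 3: a2 - a4 = -2; constraint 4: a3 + a2 = 7. The remaining constraints are straightforward to verify.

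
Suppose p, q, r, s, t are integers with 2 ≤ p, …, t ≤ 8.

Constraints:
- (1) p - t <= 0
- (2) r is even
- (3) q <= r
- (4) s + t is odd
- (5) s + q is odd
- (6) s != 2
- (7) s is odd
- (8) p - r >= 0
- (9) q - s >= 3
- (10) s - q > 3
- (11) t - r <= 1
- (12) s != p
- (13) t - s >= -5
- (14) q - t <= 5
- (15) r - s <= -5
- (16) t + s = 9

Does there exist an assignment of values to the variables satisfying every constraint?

Unsatisfiable

Constraints 9, 11, 14, and 15 give s − r ≥ 5, r − t ≥ -1, t − q ≥ -5, q − s ≥ 3.
Adding all 4 inequalities: the left sides telescope to 0, and the right sides sum to 5 + (-1) + (-5) + 3 = 2. So 0 ≥ 2, which is false.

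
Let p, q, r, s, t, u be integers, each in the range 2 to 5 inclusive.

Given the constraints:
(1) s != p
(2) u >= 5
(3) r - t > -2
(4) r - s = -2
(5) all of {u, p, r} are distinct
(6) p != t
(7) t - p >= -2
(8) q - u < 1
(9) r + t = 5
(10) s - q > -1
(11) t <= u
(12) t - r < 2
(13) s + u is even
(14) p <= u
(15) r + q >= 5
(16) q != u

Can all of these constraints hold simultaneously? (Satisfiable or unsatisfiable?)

One satisfying assignment is p = 4, q = 3, r = 3, s = 5, t = 2, u = 5.
For the less obvious constraints — constraint 3: r - t = 1; constraint 4: r - s = -2 — and the others hold by inspection.

Satisfiable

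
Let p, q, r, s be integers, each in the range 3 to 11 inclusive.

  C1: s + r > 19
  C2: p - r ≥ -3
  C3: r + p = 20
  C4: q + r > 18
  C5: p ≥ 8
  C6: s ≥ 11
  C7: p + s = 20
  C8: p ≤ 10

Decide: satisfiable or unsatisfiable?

Take p = 9, q = 10, r = 11, s = 11. Then constraint 1: s + r = 22; constraint 2: p - r = -2, and every other listed constraint is also met.

Satisfiable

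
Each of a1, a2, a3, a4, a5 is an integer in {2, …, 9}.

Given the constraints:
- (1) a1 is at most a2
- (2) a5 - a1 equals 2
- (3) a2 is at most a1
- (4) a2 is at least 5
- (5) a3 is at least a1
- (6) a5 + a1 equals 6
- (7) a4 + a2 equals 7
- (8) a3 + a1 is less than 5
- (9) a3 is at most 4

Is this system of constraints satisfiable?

Unsatisfiable

From constraints 3 and 4: a1 ≥ a2 and a2 ≥ 5, so a1 ≥ 5. From constraints 5 and 9: a1 ≤ a3 and a3 ≤ 4, so a1 ≤ 4. But 4 < 5, so no value of a1 works.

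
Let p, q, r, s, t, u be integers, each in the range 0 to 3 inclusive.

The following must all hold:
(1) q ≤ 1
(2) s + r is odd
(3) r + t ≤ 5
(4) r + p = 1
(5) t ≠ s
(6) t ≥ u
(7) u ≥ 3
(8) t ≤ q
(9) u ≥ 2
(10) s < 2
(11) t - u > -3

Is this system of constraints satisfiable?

Unsatisfiable

From constraints 6 and 7: t ≥ u and u ≥ 3, so t ≥ 3. From constraints 1 and 8: t ≤ q and q ≤ 1, so t ≤ 1. But 1 < 3, so no value of t works.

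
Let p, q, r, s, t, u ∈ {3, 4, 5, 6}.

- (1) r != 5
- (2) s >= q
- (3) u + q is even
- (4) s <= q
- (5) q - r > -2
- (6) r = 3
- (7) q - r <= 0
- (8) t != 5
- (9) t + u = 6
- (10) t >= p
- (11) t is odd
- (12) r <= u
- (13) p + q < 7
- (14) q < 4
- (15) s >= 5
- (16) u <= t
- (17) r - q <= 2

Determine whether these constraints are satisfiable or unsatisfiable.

Unsatisfiable

From constraints 4 and 15: q ≥ s and s ≥ 5, so q ≥ 5. From constraint 14: q ≤ 3. But 3 < 5, so no value of q works.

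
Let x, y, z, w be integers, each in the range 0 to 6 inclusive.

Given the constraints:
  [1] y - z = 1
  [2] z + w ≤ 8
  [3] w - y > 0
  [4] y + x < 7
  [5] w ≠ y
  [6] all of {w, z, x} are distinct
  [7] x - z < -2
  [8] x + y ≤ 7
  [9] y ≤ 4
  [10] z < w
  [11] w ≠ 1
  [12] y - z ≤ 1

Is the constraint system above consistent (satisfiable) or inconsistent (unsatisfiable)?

One satisfying assignment is x = 0, y = 4, z = 3, w = 5.
For the less obvious constraints — constraint 1: y - z = 1; constraint 2: z + w = 8 — and the others hold by inspection.

Satisfiable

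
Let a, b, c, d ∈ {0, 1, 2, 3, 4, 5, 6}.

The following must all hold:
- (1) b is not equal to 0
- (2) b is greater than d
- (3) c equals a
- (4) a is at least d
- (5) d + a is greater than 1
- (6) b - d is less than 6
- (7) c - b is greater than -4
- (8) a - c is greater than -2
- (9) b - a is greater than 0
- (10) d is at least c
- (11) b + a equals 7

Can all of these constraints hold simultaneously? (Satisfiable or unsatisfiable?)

Satisfiable

One satisfying assignment is a = 2, b = 5, c = 2, d = 2.
For the less obvious constraints — constraint 5: d + a = 4; constraint 6: b - d = 3; constraint 7: c - b = -3 — and the others hold by inspection.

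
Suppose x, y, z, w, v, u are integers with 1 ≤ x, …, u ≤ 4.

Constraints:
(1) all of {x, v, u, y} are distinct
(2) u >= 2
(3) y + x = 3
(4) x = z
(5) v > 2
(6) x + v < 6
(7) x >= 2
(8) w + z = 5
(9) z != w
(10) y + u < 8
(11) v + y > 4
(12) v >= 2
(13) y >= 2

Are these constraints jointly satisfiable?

Constraints 2, 7, 12, and 13 confine each of x, v, u, y to the 3 values {2, …, 4} (the domain already gives each ≤ 4).
Constraint 1 requires all 4 of them to be distinct, but only 3 values are available — impossible by the pigeonhole principle.

Unsatisfiable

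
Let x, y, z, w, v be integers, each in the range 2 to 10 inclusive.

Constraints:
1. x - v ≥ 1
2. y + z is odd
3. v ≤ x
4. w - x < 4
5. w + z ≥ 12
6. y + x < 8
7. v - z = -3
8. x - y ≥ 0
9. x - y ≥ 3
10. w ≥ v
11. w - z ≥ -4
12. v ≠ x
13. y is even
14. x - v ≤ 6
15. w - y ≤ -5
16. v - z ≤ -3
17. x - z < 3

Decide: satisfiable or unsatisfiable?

Constraints 9, 11, 14, 15, and 16 give x − y ≥ 3, y − w ≥ 5, w − z ≥ -4, z − v ≥ 3, v − x ≥ -6.
Adding all 5 inequalities: the left sides telescope to 0, and the right sides sum to 3 + 5 + (-4) + 3 + (-6) = 1. So 0 ≥ 1, which is false.

Unsatisfiable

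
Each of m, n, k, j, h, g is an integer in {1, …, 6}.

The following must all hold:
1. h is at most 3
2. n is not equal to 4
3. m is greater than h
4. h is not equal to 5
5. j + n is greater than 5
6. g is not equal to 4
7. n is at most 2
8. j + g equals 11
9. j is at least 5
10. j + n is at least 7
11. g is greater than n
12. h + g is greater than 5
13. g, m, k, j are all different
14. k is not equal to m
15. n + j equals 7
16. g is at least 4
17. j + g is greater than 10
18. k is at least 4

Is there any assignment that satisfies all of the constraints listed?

Satisfiable

The assignment m = 3, n = 1, k = 4, j = 6, h = 2, g = 5 works:
  constraint 5 holds since j + n = 7.
  constraint 8 holds since j + g = 11.
The rest check out directly.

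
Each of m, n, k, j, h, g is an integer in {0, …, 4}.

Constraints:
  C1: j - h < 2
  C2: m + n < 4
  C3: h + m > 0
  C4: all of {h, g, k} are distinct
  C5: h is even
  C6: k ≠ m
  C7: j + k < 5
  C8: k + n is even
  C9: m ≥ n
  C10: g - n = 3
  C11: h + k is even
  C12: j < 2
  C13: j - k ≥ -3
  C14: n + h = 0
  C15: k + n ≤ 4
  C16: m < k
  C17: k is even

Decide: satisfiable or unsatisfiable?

The assignment m = 1, n = 0, k = 2, j = 1, h = 0, g = 3 works:
  constraint 1 holds since j - h = 1.
  constraint 2 holds since m + n = 1.
The rest check out directly.

Satisfiable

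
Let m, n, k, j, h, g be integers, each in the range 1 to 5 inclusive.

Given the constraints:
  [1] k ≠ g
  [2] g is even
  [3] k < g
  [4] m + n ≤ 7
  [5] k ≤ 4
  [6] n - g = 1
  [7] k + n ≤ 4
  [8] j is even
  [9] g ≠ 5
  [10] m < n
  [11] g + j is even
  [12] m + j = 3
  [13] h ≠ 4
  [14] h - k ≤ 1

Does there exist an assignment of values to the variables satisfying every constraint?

Satisfiable

One satisfying assignment is m = 1, n = 3, k = 1, j = 2, h = 1, g = 2.
For the less obvious constraints — constraint 4: m + n = 4; constraint 6: n - g = 1 — and the others hold by inspection.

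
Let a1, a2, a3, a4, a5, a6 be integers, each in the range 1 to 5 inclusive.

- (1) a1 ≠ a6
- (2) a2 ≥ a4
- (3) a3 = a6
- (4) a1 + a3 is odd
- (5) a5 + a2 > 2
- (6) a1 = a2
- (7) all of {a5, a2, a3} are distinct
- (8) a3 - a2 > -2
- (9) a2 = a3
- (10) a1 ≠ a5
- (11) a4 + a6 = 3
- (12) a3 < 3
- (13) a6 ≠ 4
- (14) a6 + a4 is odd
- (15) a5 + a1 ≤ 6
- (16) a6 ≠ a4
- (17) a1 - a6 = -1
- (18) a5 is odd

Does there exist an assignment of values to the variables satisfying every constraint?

From constraints 3, 6, and 9, a1 = a2 = a3 = a6, so a1 = a6. But constraint 1 says a1 ≠ a6. Contradiction.

Unsatisfiable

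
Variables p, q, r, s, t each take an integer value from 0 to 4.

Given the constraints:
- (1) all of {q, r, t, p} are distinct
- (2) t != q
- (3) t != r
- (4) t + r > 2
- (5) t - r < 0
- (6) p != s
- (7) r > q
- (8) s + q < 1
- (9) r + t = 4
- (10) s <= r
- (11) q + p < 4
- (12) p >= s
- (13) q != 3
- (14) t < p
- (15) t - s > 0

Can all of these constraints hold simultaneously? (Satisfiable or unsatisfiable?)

Satisfiable

The assignment p = 2, q = 0, r = 3, s = 0, t = 1 works:
  constraint 4 holds since t + r = 4.
  constraint 5 holds since t - r = -2.
The rest check out directly.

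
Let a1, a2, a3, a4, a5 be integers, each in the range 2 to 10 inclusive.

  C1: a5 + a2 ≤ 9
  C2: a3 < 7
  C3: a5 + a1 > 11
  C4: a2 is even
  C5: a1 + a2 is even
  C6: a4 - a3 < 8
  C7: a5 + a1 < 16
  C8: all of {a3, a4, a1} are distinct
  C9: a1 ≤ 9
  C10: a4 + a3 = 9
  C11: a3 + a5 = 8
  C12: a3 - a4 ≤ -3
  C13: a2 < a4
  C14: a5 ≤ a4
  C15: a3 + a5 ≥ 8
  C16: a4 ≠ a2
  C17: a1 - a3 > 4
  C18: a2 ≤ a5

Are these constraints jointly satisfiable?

Satisfiable

Setting (a1, a2, a3, a4, a5) = (8, 2, 2, 7, 6) satisfies everything: constraint 1: a5 + a2 = 8; constraint 3: a5 + a1 = 14; constraint 6: a4 - a3 = 5, and the others follow.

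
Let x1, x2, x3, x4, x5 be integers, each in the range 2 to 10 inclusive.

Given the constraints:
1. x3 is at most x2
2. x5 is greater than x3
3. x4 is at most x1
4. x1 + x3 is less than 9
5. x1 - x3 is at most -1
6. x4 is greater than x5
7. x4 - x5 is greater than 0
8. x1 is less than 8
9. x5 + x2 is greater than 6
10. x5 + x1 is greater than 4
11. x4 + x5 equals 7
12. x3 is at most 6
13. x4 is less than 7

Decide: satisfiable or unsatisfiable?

Unsatisfiable

Constraints 2, 3, 5, and 6 give x3 < x5, x5 < x4, x4 ≤ x1, x1 < x3. Chaining: x3 < x5 < x4 ≤ x1 < x3, which forces x3 < x3 — impossible.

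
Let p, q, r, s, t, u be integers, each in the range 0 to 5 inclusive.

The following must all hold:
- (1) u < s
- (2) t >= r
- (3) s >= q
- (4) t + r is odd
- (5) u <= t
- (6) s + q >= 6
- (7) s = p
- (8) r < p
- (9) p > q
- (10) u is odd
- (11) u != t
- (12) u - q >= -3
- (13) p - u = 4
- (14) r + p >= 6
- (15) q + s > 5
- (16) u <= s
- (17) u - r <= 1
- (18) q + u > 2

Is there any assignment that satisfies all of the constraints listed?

Satisfiable

Try p = 5, q = 2, r = 1, s = 5, t = 4, u = 1.
Check constraint 6: s + q = 7; constraint 12: u - q = -1. The remaining constraints are straightforward to verify.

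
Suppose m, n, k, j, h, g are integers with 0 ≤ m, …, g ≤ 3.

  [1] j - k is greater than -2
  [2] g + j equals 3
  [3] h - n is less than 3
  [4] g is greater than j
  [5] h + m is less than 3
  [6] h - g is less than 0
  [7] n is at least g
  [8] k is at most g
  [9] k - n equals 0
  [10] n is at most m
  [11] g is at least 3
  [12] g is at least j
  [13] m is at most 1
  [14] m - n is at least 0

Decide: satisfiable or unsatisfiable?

Unsatisfiable

From constraints 7 and 11: n ≥ g and g ≥ 3, so n ≥ 3. From constraints 10 and 13: n ≤ m and m ≤ 1, so n ≤ 1. But 1 < 3, so no value of n works.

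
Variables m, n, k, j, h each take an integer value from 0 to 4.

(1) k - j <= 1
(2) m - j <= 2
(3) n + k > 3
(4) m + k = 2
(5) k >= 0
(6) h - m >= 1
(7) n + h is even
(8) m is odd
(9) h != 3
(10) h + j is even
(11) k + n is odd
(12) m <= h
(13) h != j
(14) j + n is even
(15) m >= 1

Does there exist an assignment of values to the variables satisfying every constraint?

The assignment m = 1, n = 4, k = 1, j = 2, h = 4 works:
  constraint 1 holds since k - j = -1.
  constraint 2 holds since m - j = -1.
The rest check out directly.

Satisfiable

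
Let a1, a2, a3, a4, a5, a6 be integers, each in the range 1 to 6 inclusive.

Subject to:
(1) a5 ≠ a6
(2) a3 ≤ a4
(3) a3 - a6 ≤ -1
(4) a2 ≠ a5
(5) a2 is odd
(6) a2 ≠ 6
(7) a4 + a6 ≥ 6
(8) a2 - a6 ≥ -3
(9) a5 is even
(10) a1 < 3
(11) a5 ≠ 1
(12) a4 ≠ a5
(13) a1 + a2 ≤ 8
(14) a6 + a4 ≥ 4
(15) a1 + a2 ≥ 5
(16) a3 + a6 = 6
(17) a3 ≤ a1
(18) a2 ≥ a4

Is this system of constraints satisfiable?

Satisfiable

The assignment a1 = 1, a2 = 5, a3 = 1, a4 = 1, a5 = 4, a6 = 5 works:
  constraint 3 holds since a3 - a6 = -4.
  constraint 7 holds since a4 + a6 = 6.
  constraint 8 holds since a2 - a6 = 0.
The rest check out directly.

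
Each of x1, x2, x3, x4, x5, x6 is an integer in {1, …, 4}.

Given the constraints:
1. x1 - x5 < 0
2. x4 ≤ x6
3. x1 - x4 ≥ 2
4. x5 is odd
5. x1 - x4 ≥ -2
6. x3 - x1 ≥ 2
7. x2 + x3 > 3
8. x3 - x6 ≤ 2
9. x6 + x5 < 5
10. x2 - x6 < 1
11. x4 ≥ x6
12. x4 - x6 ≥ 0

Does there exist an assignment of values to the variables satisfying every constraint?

Constraints 3, 6, 8, and 12 give x4 − x6 ≥ 0, x6 − x3 ≥ -2, x3 − x1 ≥ 2, x1 − x4 ≥ 2.
Adding all 4 inequalities: the left sides telescope to 0, and the right sides sum to 0 + (-2) + 2 + 2 = 2. So 0 ≥ 2, which is false.

Unsatisfiable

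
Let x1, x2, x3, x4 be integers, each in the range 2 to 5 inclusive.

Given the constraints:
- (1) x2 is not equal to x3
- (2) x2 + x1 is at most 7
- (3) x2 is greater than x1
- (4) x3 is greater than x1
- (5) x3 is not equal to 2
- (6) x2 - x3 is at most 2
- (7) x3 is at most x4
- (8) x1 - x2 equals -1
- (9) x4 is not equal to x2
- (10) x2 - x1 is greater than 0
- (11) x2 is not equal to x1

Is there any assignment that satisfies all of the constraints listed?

Satisfiable

The assignment x1 = 2, x2 = 3, x3 = 4, x4 = 4 works:
  constraint 2 holds since x2 + x1 = 5.
  constraint 6 holds since x2 - x3 = -1.
  constraint 8 holds since x1 - x2 = -1.
The rest check out directly.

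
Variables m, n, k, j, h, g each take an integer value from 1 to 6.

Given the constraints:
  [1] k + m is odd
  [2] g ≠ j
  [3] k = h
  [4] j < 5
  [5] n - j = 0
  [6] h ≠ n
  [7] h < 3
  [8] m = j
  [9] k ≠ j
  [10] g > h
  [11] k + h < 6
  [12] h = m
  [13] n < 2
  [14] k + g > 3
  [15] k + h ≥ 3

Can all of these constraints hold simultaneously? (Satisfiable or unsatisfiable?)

Unsatisfiable

From constraints 3, 8, and 12, k = h = m = j, so k = j. But constraint 9 says k ≠ j. Contradiction.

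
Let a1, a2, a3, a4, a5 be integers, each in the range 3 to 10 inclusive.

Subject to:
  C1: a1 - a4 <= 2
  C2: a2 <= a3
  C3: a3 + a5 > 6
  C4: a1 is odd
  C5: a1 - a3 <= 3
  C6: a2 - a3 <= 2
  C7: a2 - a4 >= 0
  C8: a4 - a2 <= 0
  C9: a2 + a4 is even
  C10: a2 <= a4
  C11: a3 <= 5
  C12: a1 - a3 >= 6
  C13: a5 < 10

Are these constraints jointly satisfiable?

Unsatisfiable

Constraints 1, 6, 8, and 12 give a2 − a4 ≥ 0, a4 − a1 ≥ -2, a1 − a3 ≥ 6, a3 − a2 ≥ -2.
Adding all 4 inequalities: the left sides telescope to 0, and the right sides sum to 0 + (-2) + 6 + (-2) = 2. So 0 ≥ 2, which is false.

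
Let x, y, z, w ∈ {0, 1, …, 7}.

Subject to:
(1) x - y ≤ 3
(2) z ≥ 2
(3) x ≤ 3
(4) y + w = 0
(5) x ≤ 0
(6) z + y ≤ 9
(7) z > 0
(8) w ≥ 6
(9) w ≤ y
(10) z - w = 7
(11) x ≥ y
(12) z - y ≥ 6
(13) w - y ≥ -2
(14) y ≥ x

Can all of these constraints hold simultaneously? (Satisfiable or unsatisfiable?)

Unsatisfiable

From constraints 8 and 9: y ≥ w and w ≥ 6, so y ≥ 6. From constraints 3 and 11: y ≤ x and x ≤ 3, so y ≤ 3. But 3 < 6, so no value of y works.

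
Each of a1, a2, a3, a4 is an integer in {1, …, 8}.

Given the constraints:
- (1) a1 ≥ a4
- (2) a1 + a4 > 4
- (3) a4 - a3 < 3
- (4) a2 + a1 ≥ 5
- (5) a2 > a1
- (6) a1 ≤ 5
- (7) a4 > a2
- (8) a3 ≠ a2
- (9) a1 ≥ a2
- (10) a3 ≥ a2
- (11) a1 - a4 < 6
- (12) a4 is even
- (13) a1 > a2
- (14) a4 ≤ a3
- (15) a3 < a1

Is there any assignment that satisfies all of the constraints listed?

Constraints 5, 7, 14, and 15 give a2 < a4, a4 ≤ a3, a3 < a1, a1 < a2. Chaining: a2 < a4 ≤ a3 < a1 < a2, which forces a2 < a2 — impossible.

Unsatisfiable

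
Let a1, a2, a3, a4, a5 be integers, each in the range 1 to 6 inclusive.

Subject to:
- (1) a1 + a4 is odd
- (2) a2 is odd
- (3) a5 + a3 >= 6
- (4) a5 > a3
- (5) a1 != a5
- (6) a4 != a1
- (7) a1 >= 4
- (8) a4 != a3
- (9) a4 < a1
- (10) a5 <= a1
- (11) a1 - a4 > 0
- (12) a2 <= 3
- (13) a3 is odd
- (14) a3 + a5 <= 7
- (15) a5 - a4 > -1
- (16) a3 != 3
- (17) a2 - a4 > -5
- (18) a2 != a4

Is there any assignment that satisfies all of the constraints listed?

One satisfying assignment is a1 = 6, a2 = 3, a3 = 1, a4 = 5, a5 = 5.
For the less obvious constraints — constraint 3: a5 + a3 = 6; constraint 11: a1 - a4 = 1; constraint 14: a3 + a5 = 6 — and the others hold by inspection.

Satisfiable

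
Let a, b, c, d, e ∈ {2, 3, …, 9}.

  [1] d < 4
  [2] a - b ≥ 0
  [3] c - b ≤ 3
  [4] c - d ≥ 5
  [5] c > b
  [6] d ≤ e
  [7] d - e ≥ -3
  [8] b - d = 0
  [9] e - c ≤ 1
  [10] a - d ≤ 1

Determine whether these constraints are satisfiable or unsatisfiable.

Constraints 2, 3, 4, and 10 give c − d ≥ 5, d − a ≥ -1, a − b ≥ 0, b − c ≥ -3.
Adding all 4 inequalities: the left sides telescope to 0, and the right sides sum to 5 + (-1) + 0 + (-3) = 1. So 0 ≥ 1, which is false.

Unsatisfiable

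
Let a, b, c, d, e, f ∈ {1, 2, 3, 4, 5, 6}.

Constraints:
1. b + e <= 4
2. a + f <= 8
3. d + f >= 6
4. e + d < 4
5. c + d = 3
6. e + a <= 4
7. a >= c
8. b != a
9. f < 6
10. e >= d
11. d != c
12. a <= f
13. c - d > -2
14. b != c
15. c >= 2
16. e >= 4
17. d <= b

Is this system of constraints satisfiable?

From constraint 16: e ≥ 4. From constraints 7 and 15: a ≥ c ≥ 2. Hence e + a ≥ 6. But constraint 6 requires e + a ≤ 4, and 4 < 6. Contradiction.

Unsatisfiable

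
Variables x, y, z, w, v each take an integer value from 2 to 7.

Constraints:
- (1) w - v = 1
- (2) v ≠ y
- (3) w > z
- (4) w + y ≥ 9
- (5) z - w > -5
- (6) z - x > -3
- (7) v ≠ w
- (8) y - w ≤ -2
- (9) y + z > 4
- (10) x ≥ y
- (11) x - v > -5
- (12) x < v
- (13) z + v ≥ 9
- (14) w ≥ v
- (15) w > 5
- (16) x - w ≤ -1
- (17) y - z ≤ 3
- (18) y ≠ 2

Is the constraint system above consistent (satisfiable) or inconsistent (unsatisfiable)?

Satisfiable

Setting (x, y, z, w, v) = (4, 3, 3, 7, 6) satisfies everything: constraint 1: w - v = 1; constraint 4: w + y = 10, and the others follow.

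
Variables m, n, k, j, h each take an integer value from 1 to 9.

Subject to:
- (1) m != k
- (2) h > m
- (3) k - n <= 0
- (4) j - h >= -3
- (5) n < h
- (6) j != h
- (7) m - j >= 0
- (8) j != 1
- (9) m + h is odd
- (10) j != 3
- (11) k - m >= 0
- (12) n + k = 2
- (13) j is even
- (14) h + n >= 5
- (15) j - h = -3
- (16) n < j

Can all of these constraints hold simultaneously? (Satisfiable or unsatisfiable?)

Unsatisfiable

Constraints 3, 7, 11, and 16 give n < j, j ≤ m, m ≤ k, k ≤ n. Chaining: n < j ≤ m ≤ k ≤ n, which forces n < n — impossible.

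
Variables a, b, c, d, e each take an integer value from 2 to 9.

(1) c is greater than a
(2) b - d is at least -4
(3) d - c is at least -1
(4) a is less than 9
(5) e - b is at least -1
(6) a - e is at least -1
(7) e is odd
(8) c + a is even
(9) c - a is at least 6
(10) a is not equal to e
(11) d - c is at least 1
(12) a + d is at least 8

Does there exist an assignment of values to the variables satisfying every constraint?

Constraints 2, 5, 6, 9, and 11 give a − e ≥ -1, e − b ≥ -1, b − d ≥ -4, d − c ≥ 1, c − a ≥ 6.
Adding all 5 inequalities: the left sides telescope to 0, and the right sides sum to (-1) + (-1) + (-4) + 1 + 6 = 1. So 0 ≥ 1, which is false.

Unsatisfiable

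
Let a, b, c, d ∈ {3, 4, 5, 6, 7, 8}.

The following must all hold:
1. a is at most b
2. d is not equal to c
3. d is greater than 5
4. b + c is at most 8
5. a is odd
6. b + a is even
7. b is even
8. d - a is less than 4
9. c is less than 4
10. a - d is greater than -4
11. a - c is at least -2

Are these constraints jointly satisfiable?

Constraint 7 makes b even and constraint 5 makes a odd, so b + a must be odd. Constraint 6 says b + a is even — contradiction.

Unsatisfiable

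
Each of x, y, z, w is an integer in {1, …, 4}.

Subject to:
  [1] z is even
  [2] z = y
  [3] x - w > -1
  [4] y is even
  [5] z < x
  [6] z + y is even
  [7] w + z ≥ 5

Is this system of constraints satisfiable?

One satisfying assignment is x = 4, y = 2, z = 2, w = 4.
For the less obvious constraints — constraint 3: x - w = 0; constraint 7: w + z = 6 — and the others hold by inspection.

Satisfiable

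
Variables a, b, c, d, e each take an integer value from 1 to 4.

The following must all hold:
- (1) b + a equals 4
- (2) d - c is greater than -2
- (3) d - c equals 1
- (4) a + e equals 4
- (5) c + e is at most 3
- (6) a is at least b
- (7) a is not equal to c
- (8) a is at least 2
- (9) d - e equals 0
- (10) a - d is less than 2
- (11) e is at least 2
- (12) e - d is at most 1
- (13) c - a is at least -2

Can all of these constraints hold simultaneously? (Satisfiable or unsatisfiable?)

Satisfiable

Take a = 2, b = 2, c = 1, d = 2, e = 2. Then constraint 1: b + a = 4; constraint 2: d - c = 1; constraint 3: d - c = 1, and every other listed constraint is also met.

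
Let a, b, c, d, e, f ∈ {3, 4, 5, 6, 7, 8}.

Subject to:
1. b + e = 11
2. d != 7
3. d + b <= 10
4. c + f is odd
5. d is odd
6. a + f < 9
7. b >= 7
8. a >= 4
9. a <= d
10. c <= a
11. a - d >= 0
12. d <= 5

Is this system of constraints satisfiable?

Unsatisfiable

From constraints 8 and 9: d ≥ a ≥ 4. From constraint 7: b ≥ 7. Hence d + b ≥ 11. But constraint 3 requires d + b ≤ 10, and 10 < 11. Contradiction.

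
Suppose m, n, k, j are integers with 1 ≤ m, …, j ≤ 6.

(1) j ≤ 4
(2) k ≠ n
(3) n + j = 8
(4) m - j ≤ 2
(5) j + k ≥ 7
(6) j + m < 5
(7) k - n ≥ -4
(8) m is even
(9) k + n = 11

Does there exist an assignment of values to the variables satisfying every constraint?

Satisfiable

The assignment m = 2, n = 6, k = 5, j = 2 works:
  constraint 3 holds since n + j = 8.
  constraint 4 holds since m - j = 0.
  constraint 5 holds since j + k = 7.
The rest check out directly.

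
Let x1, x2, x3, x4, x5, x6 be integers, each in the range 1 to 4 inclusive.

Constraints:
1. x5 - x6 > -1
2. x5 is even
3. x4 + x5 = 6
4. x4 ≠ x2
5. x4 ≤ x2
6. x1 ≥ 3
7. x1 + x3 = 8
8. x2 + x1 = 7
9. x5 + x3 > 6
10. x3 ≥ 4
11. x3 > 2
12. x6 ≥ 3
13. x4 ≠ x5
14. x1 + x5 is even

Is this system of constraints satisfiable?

Setting (x1, x2, x3, x4, x5, x6) = (4, 3, 4, 2, 4, 4) satisfies everything: constraint 1: x5 - x6 = 0; constraint 3: x4 + x5 = 6; constraint 7: x1 + x3 = 8, and the others follow.

Satisfiable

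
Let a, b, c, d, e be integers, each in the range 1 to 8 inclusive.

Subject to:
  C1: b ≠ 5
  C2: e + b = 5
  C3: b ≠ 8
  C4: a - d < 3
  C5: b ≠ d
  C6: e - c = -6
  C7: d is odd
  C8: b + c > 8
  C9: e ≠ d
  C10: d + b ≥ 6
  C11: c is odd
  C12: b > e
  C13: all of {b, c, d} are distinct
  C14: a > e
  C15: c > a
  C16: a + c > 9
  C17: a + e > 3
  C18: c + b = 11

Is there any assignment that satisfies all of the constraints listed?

The assignment a = 3, b = 4, c = 7, d = 3, e = 1 works:
  constraint 2 holds since e + b = 5.
  constraint 4 holds since a - d = 0.
  constraint 6 holds since e - c = -6.
The rest check out directly.

Satisfiable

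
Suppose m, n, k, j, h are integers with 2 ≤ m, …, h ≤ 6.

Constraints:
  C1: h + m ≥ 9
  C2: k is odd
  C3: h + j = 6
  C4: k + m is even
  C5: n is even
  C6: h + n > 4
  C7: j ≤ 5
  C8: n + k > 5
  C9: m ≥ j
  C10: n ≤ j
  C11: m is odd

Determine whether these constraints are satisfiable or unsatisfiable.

Satisfiable

Try m = 5, n = 2, k = 5, j = 2, h = 4.
Check constraint 1: h + m = 9; constraint 3: h + j = 6. The remaining constraints are straightforward to verify.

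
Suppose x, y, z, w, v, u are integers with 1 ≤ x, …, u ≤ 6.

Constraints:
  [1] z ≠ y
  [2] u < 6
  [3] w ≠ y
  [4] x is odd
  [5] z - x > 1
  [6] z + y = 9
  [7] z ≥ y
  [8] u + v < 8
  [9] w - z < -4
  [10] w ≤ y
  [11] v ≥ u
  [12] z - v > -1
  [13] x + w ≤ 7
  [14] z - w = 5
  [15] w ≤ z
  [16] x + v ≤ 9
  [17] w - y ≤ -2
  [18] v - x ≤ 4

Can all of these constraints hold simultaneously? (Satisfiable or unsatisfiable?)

Satisfiable

The assignment x = 3, y = 3, z = 6, w = 1, v = 5, u = 2 works:
  constraint 5 holds since z - x = 3.
  constraint 6 holds since z + y = 9.
The rest check out directly.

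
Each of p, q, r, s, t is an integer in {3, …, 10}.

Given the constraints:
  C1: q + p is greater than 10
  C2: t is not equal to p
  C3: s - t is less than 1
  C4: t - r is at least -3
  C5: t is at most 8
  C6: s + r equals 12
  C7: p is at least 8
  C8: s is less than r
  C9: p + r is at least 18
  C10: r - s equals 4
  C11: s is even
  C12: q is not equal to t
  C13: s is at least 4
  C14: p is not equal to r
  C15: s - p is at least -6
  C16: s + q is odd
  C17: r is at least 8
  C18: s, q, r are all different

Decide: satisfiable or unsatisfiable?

Satisfiable

Try p = 10, q = 3, r = 8, s = 4, t = 5.
Check constraint 1: q + p = 13; constraint 3: s - t = -1. The remaining constraints are straightforward to verify.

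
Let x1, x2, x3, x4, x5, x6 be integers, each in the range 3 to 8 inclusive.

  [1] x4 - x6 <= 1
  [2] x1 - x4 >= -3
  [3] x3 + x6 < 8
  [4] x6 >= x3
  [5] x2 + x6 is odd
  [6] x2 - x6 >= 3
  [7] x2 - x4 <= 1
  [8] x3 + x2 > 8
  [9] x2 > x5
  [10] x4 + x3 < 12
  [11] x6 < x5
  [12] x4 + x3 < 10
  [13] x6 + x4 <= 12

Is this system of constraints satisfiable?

Unsatisfiable

Constraints 1, 6, and 7 give x4 − x2 ≥ -1, x2 − x6 ≥ 3, x6 − x4 ≥ -1.
Adding all 3 inequalities: the left sides telescope to 0, and the right sides sum to (-1) + 3 + (-1) = 1. So 0 ≥ 1, which is false.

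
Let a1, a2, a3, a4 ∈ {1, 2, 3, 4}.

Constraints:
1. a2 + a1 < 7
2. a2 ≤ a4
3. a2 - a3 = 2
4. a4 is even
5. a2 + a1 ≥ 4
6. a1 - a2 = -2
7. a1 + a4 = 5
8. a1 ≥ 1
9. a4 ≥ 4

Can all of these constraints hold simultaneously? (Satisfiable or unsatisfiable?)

Try a1 = 1, a2 = 3, a3 = 1, a4 = 4.
Check constraint 1: a2 + a1 = 4; constraint 3: a2 - a3 = 2; constraint 5: a2 + a1 = 4. The remaining constraints are straightforward to verify.

Satisfiable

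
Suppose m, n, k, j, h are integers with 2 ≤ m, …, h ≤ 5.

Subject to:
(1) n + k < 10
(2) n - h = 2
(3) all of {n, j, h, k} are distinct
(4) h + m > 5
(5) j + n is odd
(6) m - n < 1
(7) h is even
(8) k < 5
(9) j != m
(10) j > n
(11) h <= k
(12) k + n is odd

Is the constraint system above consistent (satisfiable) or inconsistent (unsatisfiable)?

Take m = 4, n = 4, k = 3, j = 5, h = 2. Then constraint 1: n + k = 7; constraint 2: n - h = 2, and every other listed constraint is also met.

Satisfiable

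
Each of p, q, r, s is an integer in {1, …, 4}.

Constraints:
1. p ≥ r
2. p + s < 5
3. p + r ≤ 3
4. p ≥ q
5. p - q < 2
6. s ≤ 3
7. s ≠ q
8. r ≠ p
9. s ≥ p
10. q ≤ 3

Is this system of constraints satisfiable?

Satisfiable

Take p = 2, q = 1, r = 1, s = 2. Then constraint 2: p + s = 4; constraint 3: p + r = 3, and every other listed constraint is also met.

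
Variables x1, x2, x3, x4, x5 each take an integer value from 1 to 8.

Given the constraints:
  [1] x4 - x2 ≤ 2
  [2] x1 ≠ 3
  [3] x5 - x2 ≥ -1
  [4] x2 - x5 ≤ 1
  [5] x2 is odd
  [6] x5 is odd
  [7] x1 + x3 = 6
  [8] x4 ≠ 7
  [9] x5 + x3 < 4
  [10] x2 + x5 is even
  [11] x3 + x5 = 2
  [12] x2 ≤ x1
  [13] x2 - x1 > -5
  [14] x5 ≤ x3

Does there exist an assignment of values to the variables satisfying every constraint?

Setting (x1, x2, x3, x4, x5) = (5, 1, 1, 1, 1) satisfies everything: constraint 1: x4 - x2 = 0; constraint 3: x5 - x2 = 0, and the others follow.

Satisfiable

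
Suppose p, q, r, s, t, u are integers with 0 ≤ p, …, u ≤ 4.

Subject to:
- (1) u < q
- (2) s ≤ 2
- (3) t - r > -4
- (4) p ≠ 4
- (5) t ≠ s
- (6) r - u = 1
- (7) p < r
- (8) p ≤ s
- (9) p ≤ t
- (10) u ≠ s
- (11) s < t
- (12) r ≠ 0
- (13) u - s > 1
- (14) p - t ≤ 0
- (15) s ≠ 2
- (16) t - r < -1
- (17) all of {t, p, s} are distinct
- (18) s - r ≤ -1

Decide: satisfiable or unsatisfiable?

The assignment p = 0, q = 4, r = 4, s = 1, t = 2, u = 3 works:
  constraint 3 holds since t - r = -2.
  constraint 6 holds since r - u = 1.
  constraint 13 holds since u - s = 2.
The rest check out directly.

Satisfiable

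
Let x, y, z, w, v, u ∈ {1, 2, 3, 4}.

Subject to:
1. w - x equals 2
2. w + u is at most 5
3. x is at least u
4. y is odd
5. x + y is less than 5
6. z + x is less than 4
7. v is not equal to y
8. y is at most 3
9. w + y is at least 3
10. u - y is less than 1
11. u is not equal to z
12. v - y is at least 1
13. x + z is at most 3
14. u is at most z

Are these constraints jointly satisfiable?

Try x = 1, y = 1, z = 2, w = 3, v = 4, u = 1.
Check constraint 1: w - x = 2; constraint 2: w + u = 4; constraint 5: x + y = 2. The remaining constraints are straightforward to verify.

Satisfiable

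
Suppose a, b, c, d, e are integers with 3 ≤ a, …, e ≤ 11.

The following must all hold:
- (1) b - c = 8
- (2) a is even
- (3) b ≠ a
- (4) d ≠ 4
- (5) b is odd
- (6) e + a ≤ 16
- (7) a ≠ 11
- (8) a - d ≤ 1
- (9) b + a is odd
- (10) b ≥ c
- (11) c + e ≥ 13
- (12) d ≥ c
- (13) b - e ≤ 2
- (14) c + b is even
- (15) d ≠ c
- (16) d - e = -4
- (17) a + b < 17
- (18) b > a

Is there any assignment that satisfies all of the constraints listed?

Satisfiable

Take a = 4, b = 11, c = 3, d = 6, e = 10. Then constraint 1: b - c = 8; constraint 6: e + a = 14; constraint 8: a - d = -2, and every other listed constraint is also met.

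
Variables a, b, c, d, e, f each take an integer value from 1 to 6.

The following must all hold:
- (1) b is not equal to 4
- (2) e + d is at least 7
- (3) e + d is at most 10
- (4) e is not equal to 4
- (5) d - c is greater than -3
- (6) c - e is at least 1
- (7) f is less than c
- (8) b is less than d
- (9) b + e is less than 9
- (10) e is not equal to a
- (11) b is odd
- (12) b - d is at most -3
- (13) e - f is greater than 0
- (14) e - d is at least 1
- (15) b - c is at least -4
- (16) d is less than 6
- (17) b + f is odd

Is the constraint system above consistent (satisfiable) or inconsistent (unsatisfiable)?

Constraints 6, 12, 14, and 15 give e − d ≥ 1, d − b ≥ 3, b − c ≥ -4, c − e ≥ 1.
Adding all 4 inequalities: the left sides telescope to 0, and the right sides sum to 1 + 3 + (-4) + 1 = 1. So 0 ≥ 1, which is false.

Unsatisfiable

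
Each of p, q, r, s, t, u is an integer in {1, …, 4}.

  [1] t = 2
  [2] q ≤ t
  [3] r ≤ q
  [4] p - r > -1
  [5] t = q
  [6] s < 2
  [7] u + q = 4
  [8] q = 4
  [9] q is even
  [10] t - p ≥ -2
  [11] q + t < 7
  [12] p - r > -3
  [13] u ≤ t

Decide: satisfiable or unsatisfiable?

Unsatisfiable

Constraint 1 fixes t = 2 and constraint 8 fixes q = 4, but constraint 5 requires t = q. Since 2 ≠ 4, contradiction.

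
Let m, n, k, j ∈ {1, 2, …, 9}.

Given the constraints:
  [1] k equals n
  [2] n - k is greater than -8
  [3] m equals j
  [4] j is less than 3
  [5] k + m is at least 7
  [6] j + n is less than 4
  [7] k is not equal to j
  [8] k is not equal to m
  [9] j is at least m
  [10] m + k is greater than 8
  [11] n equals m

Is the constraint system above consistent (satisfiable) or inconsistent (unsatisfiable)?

From constraints 1, 3, and 11, k = n = m = j, so k = j. But constraint 7 says k ≠ j. Contradiction.

Unsatisfiable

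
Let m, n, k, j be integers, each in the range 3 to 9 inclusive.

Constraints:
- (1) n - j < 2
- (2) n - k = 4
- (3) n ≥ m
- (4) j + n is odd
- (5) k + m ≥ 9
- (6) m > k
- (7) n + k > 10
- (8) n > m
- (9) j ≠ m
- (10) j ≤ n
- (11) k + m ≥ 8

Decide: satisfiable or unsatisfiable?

Satisfiable

One satisfying assignment is m = 6, n = 8, k = 4, j = 7.
For the less obvious constraints — constraint 1: n - j = 1; constraint 2: n - k = 4; constraint 5: k + m = 10 — and the others hold by inspection.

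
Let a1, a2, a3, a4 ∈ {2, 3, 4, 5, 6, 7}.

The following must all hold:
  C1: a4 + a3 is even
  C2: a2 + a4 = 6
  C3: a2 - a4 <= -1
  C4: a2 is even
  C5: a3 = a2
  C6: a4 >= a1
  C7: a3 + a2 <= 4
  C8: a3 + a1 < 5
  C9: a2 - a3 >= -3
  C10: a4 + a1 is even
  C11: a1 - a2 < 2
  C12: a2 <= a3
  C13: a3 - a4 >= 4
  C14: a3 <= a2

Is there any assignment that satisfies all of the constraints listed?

Unsatisfiable

Constraints 3, 9, and 13 give a3 − a4 ≥ 4, a4 − a2 ≥ 1, a2 − a3 ≥ -3.
Adding all 3 inequalities: the left sides telescope to 0, and the right sides sum to 4 + 1 + (-3) = 2. So 0 ≥ 2, which is false.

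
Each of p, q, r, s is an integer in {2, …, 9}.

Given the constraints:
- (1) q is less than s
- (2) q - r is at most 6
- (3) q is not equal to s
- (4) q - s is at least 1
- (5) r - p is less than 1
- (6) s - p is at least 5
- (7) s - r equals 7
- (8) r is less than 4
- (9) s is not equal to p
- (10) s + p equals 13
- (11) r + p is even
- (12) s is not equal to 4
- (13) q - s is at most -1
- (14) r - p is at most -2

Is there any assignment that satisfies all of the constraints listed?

Unsatisfiable

Constraints 2, 4, 6, and 14 give s − p ≥ 5, p − r ≥ 2, r − q ≥ -6, q − s ≥ 1.
Adding all 4 inequalities: the left sides telescope to 0, and the right sides sum to 5 + 2 + (-6) + 1 = 2. So 0 ≥ 2, which is false.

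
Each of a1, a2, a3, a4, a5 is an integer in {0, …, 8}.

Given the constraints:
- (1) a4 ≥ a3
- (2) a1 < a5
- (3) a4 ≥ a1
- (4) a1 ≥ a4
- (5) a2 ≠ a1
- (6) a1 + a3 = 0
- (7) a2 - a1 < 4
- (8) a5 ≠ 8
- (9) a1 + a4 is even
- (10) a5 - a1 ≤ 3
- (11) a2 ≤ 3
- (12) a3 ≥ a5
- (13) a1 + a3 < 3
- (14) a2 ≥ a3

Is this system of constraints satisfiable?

Constraints 1, 2, 4, and 12 give a3 ≤ a4, a4 ≤ a1, a1 < a5, a5 ≤ a3. Chaining: a3 ≤ a4 ≤ a1 < a5 ≤ a3, which forces a3 < a3 — impossible.

Unsatisfiable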